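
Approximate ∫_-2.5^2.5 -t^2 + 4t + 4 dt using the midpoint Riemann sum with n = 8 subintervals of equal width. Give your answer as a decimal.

Δt = (2.5 − (-2.5))/8 = 0.625.
Midpoints: -2.1875, -1.5625, -0.9375, -0.3125, 0.3125, 0.9375, 1.5625, 2.1875.
f(-2.1875) = -9.53515625, f(-1.5625) = -4.69140625, f(-0.9375) = -0.62890625, f(-0.3125) = 2.65234375, f(0.3125) = 5.15234375, f(0.9375) = 6.87109375, f(1.5625) = 7.80859375, f(2.1875) = 7.96484375.
Sum = Δt · [f(-2.1875) + f(-1.5625) + f(-0.9375) + ...].
Sum = 9.74609375.

9.74609375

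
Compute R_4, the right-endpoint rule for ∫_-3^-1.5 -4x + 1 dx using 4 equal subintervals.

13.875

Δx = (-1.5 − (-3))/4 = 0.375.
Right endpoints: -2.625, -2.25, -1.875, -1.5.
f(-2.625) = 11.5, f(-2.25) = 10, f(-1.875) = 8.5, f(-1.5) = 7.
Sum = Δx · [f(-2.625) + f(-2.25) + f(-1.875) + f(-1.5)].
Sum = 13.875.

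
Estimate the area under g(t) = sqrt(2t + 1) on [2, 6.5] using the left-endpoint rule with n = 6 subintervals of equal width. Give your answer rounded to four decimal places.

13.1613

Δt = (6.5 − 2)/6 = 0.75.
Left endpoints: 2, 2.75, 3.5, 4.25, 5, 5.75.
g(2) ≈ 2.2361, g(2.75) ≈ 2.5495, g(3.5) ≈ 2.8284, g(4.25) ≈ 3.0822, g(5) ≈ 3.3166, g(5.75) ≈ 3.5355.
Sum = Δt · [g(2) + g(2.75) + g(3.5) + ...].
Sum ≈ 13.1613.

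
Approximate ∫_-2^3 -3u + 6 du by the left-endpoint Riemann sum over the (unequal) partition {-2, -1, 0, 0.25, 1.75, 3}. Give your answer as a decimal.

31.3125

Subinterval widths: 1, 1, 0.25, 1.5, 1.25.
Left endpoints: -2, -1, 0, 0.25, 1.75.
f(-2) = 12, f(-1) = 9, f(0) = 6, f(0.25) = 5.25, f(1.75) = 0.75.
Sum = Σ Δu_i · f(u_i).
Sum = 31.3125.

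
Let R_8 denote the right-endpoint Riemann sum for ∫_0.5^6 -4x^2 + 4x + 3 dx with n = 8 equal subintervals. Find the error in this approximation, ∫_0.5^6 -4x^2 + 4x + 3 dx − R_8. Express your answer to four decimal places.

Exact integral: ∫_0.5^6 f(x) dx ≈ -199.833333.
R_8 = -243.16015625.
Error ≈ -199.833333 − (-243.16015625) ≈ 43.3268.

43.3268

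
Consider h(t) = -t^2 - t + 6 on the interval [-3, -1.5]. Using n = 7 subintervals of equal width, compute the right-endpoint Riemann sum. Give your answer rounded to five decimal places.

5.05102

Δt = (-1.5 − (-3))/7 = 3/14.
Right endpoints: -39/14, -18/7, -33/14, -15/7, -27/14, -12/7, -1.5.
h(-39/14) = 201/196, h(-18/7) = 96/49, h(-33/14) = 549/196, h(-15/7) = 174/49, h(-27/14) = 825/196, h(-12/7) = 234/49, h(-1.5) = 5.25.
Sum = Δt · [h(-39/14) + h(-18/7) + h(-33/14) + ...].
Sum ≈ 5.05102.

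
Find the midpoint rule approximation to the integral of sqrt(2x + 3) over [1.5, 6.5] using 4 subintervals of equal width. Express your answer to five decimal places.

Δx = (6.5 − 1.5)/4 = 1.25.
Midpoints: 2.125, 3.375, 4.625, 5.875.
f(2.125) ≈ 2.69258, f(3.375) ≈ 3.12250, f(4.625) ≈ 3.50000, f(5.875) ≈ 3.84057.
Sum = Δx · [f(2.125) + f(3.375) + f(4.625) + f(5.875)].
Sum ≈ 16.44457.

16.44457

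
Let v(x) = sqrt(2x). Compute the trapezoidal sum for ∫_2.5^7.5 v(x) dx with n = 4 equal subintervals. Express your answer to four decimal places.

Δx = (7.5 − 2.5)/4 = 1.25.
v(2.5) ≈ 2.2361, v(3.75) ≈ 2.7386, v(5) ≈ 3.1623, v(6.25) ≈ 3.5355, v(7.5) ≈ 3.8730.
T_4 = (Δx/2)·[v(x_0) + 2v(x_1) + 2v(x_2) + 2v(x_3) + v(x_4)].
Sum ≈ 15.6137.

15.6137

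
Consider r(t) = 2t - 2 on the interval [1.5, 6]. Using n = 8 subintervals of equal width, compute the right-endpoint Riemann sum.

27.28125

Δt = (6 − 1.5)/8 = 0.5625.
Right endpoints: 2.0625, 2.625, 3.1875, 3.75, 4.3125, 4.875, 5.4375, 6.
r(2.0625) = 2.125, r(2.625) = 3.25, r(3.1875) = 4.375, r(3.75) = 5.5, r(4.3125) = 6.625, r(4.875) = 7.75, r(5.4375) = 8.875, r(6) = 10.
Sum = Δt · [r(2.0625) + r(2.625) + r(3.1875) + ...].
Sum = 27.28125.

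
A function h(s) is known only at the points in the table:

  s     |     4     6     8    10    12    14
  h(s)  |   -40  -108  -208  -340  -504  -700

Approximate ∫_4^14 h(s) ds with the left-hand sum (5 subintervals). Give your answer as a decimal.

-2400

Δs = 2.
Sum = 2·[(-40) + (-108) + (-208) + (-340) + (-504)] = -2400.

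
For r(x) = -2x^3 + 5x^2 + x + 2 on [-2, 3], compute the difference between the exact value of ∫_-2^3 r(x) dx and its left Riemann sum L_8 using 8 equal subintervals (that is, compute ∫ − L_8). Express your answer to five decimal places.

Exact integral: ∫_-2^3 r(x) dx ≈ 38.3333333.
L_8 = 51.484375.
Error ≈ 38.3333333 − 51.484375 ≈ -13.15104.

-13.15104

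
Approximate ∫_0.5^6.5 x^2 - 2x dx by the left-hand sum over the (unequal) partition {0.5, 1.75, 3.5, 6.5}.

14.046875

Subinterval widths: 1.25, 1.75, 3.
Left endpoints: 0.5, 1.75, 3.5.
f(0.5) = -0.75, f(1.75) = -0.4375, f(3.5) = 5.25.
Sum = Σ Δx_i · f(x_i).
Sum = 14.046875.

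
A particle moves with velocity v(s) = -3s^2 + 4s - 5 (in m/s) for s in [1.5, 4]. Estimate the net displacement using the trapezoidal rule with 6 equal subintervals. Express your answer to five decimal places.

Δs = (4 − 1.5)/6 = 5/12.
v(1.5) = -5.75, v(23/12) = -401/48, v(7/3) = -12, v(2.75) = -16.6875, v(19/6) = -269/12, v(43/12) = -29.1875, v(4) = -37.
T_6 = (Δs/2)·[v(s_0) + 2v(s_1) + ... + 2v(s_{5}) + v(s_6)].
Sum ≈ -45.84201.

-45.84201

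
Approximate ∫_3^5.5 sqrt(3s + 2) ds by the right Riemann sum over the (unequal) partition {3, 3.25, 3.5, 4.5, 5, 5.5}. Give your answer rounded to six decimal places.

Subinterval widths: 0.25, 0.25, 1, 0.5, 0.5.
Right endpoints: 3.25, 3.5, 4.5, 5, 5.5.
f(3.25) ≈ 3.427827, f(3.5) ≈ 3.535534, f(4.5) ≈ 3.937004, f(5) ≈ 4.123106, f(5.5) ≈ 4.301163.
Sum = Σ Δs_i · f(s_i).
Sum ≈ 9.889978.

9.889978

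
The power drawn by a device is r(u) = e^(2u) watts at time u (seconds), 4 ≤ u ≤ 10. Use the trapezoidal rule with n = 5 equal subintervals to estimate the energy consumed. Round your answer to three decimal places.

349182174.755

Δu = (10 − 4)/5 = 1.2.
r(4) ≈ 2980.958, r(5.2) ≈ 32859.626, r(6.4) ≈ 362217.450, r(7.6) ≈ 3992786.835, r(8.8) ≈ 44013193.535, r(10) ≈ 485165195.410.
T_5 = (Δu/2)·[r(u_0) + 2r(u_1) + ... + 2r(u_{4}) + r(u_5)].
Sum ≈ 349182174.755.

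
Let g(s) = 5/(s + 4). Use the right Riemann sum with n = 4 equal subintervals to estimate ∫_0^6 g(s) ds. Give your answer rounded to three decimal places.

Δs = (6 − 0)/4 = 1.5.
Right endpoints: 1.5, 3, 4.5, 6.
g(1.5) = 10/11, g(3) = 5/7, g(4.5) = 10/17, g(6) = 0.5.
Sum = Δs · [g(1.5) + g(3) + g(4.5) + g(6)].
Sum ≈ 4.067.

4.067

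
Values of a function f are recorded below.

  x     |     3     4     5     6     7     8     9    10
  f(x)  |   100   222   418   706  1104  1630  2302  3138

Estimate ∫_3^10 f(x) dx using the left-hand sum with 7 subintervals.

Δx = 1.
Sum = 1·[100 + 222 + 418 + 706 + 1104 + 1630 + 2302] = 6482.

6482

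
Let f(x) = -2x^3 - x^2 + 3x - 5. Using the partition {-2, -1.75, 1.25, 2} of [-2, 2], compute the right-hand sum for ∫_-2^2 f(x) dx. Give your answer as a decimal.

-35.0546875

Subinterval widths: 0.25, 3, 0.75.
Right endpoints: -1.75, 1.25, 2.
f(-1.75) = -2.59375, f(1.25) = -6.71875, f(2) = -19.
Sum = Σ Δx_i · f(x_i).
Sum = -35.0546875.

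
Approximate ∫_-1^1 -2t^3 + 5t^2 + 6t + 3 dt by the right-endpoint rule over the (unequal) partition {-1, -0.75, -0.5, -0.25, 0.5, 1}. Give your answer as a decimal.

Subinterval widths: 0.25, 0.25, 0.25, 0.75, 0.5.
Right endpoints: -0.75, -0.5, -0.25, 0.5, 1.
f(-0.75) = 2.15625, f(-0.5) = 1.5, f(-0.25) = 1.84375, f(0.5) = 7, f(1) = 12.
Sum = Σ Δt_i · f(t_i).
Sum = 12.625.

12.625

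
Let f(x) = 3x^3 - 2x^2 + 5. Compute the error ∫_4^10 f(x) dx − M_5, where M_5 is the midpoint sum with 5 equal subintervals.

43.92

Exact integral: ∫_4^10 f(x) dx = 6714.
M_5 = 6670.08.
Error = 6714 − 6670.08 = 43.92.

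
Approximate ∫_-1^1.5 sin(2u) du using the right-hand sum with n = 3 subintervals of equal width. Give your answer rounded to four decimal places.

Δu = (1.5 − (-1))/3 = 5/6.
Right endpoints: -1/6, 2/3, 1.5.
f(-1/6) ≈ -0.3272, f(2/3) ≈ 0.9719, f(1.5) ≈ 0.1411.
Sum = Δu · [f(-1/6) + f(2/3) + f(1.5)].
Sum ≈ 0.6549.

0.6549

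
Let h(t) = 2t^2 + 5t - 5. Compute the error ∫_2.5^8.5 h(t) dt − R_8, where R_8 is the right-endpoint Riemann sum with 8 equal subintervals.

-61.875

Exact integral: ∫_2.5^8.5 h(t) dt = 534.
R_8 = 595.875.
Error = 534 − 595.875 = -61.875.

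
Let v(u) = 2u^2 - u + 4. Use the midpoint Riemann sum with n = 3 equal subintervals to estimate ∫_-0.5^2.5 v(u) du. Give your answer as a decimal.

Δu = (2.5 − (-0.5))/3 = 1.
Midpoints: 0, 1, 2.
v(0) = 4, v(1) = 5, v(2) = 10.
Sum = Δu · [v(0) + v(1) + v(2)].
Sum = 19.

19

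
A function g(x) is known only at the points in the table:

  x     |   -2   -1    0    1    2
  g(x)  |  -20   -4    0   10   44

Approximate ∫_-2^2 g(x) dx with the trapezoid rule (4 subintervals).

Δx = 1.
T_4 = (1/2)·[(-20) + 2·(-4) + 2·0 + 2·10 + 44] = 18.

18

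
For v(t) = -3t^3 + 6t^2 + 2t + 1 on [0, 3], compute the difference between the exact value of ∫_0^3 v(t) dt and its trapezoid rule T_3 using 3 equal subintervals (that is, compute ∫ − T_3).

Exact integral: ∫_0^3 v(t) dt = 5.25.
T_3 = 1.5.
Error = 5.25 − 1.5 = 3.75.

3.75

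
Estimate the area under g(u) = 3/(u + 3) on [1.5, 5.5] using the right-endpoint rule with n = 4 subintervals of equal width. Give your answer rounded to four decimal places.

Δu = (5.5 − 1.5)/4 = 1.
Right endpoints: 2.5, 3.5, 4.5, 5.5.
g(2.5) = 6/11, g(3.5) = 6/13, g(4.5) = 0.4, g(5.5) = 6/17.
Sum = Δu · [g(2.5) + g(3.5) + g(4.5) + g(5.5)].
Sum ≈ 1.7599.

1.7599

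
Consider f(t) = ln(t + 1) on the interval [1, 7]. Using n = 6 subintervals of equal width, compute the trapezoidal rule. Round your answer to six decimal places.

9.218309

Δt = (7 − 1)/6 = 1.
f(1) ≈ 0.693147, f(2) ≈ 1.098612, f(3) ≈ 1.386294, f(4) ≈ 1.609438, f(5) ≈ 1.791759, f(6) ≈ 1.945910, f(7) ≈ 2.079442.
T_6 = (Δt/2)·[f(t_0) + 2f(t_1) + ... + 2f(t_{5}) + f(t_6)].
Sum ≈ 9.218309.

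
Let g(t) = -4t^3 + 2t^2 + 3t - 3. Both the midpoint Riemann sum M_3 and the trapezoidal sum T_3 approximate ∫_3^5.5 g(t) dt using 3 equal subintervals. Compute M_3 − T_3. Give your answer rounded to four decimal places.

M_3 ≈ -709.681713.
T_3 ≈ -730.949074.
M_3 − T_3 ≈ 21.2674.

21.2674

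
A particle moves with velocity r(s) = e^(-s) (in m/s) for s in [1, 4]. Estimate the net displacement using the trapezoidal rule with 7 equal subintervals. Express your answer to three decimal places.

0.355

Δs = (4 − 1)/7 = 3/7.
r(1) ≈ 0.368, r(10/7) ≈ 0.240, r(13/7) ≈ 0.156, r(16/7) ≈ 0.102, r(19/7) ≈ 0.066, r(22/7) ≈ 0.043, r(25/7) ≈ 0.028, r(4) ≈ 0.018.
T_7 = (Δs/2)·[r(s_0) + 2r(s_1) + ... + 2r(s_{6}) + r(s_7)].
Sum ≈ 0.355.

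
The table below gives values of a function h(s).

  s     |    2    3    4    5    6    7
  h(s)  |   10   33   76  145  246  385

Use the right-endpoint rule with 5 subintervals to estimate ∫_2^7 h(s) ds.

Δs = 1.
Sum = 1·[33 + 76 + 145 + 246 + 385] = 885.

885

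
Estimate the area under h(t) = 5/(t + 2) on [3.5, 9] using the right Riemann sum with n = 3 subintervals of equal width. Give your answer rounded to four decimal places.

Δt = (9 − 3.5)/3 = 11/6.
Right endpoints: 16/3, 43/6, 9.
h(16/3) = 15/22, h(43/6) = 6/11, h(9) = 5/11.
Sum = Δt · [h(16/3) + h(43/6) + h(9)].
Sum ≈ 3.0833.

3.0833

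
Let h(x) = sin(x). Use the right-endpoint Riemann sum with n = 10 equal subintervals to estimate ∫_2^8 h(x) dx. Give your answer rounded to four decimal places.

Δx = (8 − 2)/10 = 0.6.
Right endpoints: 2.6, 3.2, 3.8, 4.4, 5, 5.6, 6.2, 6.8, 7.4, 8.
h(2.6) ≈ 0.5155, h(3.2) ≈ -0.0584, h(3.8) ≈ -0.6119, h(4.4) ≈ -0.9516, h(5) ≈ -0.9589, h(5.6) ≈ -0.6313, h(6.2) ≈ -0.0831, h(6.8) ≈ 0.4941, h(7.4) ≈ 0.8987, h(8) ≈ 0.9894.
Sum = Δx · [h(2.6) + h(3.2) + h(3.8) + ...].
Sum ≈ -0.2385.

-0.2385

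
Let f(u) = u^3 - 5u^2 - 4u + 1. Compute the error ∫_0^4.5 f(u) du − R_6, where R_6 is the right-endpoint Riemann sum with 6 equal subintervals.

Exact integral: ∫_0^4.5 f(u) du = -85.359375.
R_6 = -95.16796875.
Error = -85.359375 − (-95.16796875) = 9.80859375.

9.80859375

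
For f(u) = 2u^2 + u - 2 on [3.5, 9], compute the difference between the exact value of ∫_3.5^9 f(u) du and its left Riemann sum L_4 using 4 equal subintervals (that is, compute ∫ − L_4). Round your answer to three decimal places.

Exact integral: ∫_3.5^9 f(u) du ≈ 480.79167.
L_4 = 385.9453125.
Error ≈ 480.79167 − 385.9453125 ≈ 94.846.

94.846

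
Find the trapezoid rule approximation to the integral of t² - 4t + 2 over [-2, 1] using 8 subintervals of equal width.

Δt = (1 − (-2))/8 = 0.375.
f(-2) = 14, f(-1.625) = 11.140625, f(-1.25) = 8.5625, f(-0.875) = 6.265625, f(-0.5) = 4.25, f(-0.125) = 2.515625, f(0.25) = 1.0625, f(0.625) = -0.109375, f(1) = -1.
T_8 = (Δt/2)·[f(t_0) + 2f(t_1) + ... + 2f(t_{7}) + f(t_8)].
Sum = 15.0703125.

15.0703125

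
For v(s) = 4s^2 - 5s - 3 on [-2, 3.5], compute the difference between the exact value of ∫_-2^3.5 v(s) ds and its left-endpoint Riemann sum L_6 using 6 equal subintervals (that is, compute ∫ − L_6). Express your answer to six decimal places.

-0.560185

Exact integral: ∫_-2^3.5 v(s) ds ≈ 30.70833333.
L_6 ≈ 31.26851852.
Error ≈ 30.70833333 − 31.26851852 ≈ -0.560185.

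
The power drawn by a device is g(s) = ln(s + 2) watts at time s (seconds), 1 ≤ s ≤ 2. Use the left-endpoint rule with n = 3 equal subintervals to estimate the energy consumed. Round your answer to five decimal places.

Δs = (2 − 1)/3 = 1/3.
Left endpoints: 1, 4/3, 5/3.
g(1) ≈ 1.09861, g(4/3) ≈ 1.20397, g(5/3) ≈ 1.29928.
Sum = Δs · [g(1) + g(4/3) + g(5/3)].
Sum ≈ 1.20062.

1.20062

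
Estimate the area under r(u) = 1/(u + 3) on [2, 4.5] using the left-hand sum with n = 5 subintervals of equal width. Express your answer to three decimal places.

Δu = (4.5 − 2)/5 = 0.5.
Left endpoints: 2, 2.5, 3, 3.5, 4.
r(2) = 0.2, r(2.5) = 2/11, r(3) = 1/6, r(3.5) = 2/13, r(4) = 1/7.
Sum = Δu · [r(2) + r(2.5) + r(3) + r(3.5) + r(4)].
Sum ≈ 0.423.

0.423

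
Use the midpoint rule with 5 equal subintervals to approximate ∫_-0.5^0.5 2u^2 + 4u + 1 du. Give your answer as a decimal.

1.16

Δu = (0.5 − (-0.5))/5 = 0.2.
Midpoints: -0.4, -0.2, 0, 0.2, 0.4.
f(-0.4) = -0.28, f(-0.2) = 0.28, f(0) = 1, f(0.2) = 1.88, f(0.4) = 2.92.
Sum = Δu · [f(-0.4) + f(-0.2) + f(0) + f(0.2) + f(0.4)].
Sum = 1.16.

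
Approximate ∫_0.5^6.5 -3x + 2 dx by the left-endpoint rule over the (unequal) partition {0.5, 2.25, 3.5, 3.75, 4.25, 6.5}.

-36

Subinterval widths: 1.75, 1.25, 0.25, 0.5, 2.25.
Left endpoints: 0.5, 2.25, 3.5, 3.75, 4.25.
f(0.5) = 0.5, f(2.25) = -4.75, f(3.5) = -8.5, f(3.75) = -9.25, f(4.25) = -10.75.
Sum = Σ Δx_i · f(x_i).
Sum = -36.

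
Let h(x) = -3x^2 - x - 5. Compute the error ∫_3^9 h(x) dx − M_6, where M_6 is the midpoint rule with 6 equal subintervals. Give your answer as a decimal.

Exact integral: ∫_3^9 h(x) dx = -768.
M_6 = -766.5.
Error = -768 − (-766.5) = -1.5.

-1.5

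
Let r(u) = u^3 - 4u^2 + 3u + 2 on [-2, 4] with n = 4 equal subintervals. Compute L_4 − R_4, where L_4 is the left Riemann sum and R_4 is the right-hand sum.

-63

L_4 = -39.75.
R_4 = 23.25.
L_4 − R_4 = -63.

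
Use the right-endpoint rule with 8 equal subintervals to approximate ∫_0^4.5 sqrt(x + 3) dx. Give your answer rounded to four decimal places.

10.5093

Δx = (4.5 − 0)/8 = 0.5625.
Right endpoints: 0.5625, 1.125, 1.6875, 2.25, 2.8125, 3.375, 3.9375, 4.5.
f(0.5625) ≈ 1.8875, f(1.125) ≈ 2.0310, f(1.6875) ≈ 2.1651, f(2.25) ≈ 2.2913, f(2.8125) ≈ 2.4109, f(3.375) ≈ 2.5249, f(3.9375) ≈ 2.6339, f(4.5) ≈ 2.7386.
Sum = Δx · [f(0.5625) + f(1.125) + f(1.6875) + ...].
Sum ≈ 10.5093.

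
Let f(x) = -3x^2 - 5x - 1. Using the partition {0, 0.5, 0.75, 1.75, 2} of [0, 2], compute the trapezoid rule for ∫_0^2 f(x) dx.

-20.578125

Subinterval widths: 0.5, 0.25, 1, 0.25.
f(0) = -1, f(0.5) = -4.25, f(0.75) = -6.4375, f(1.75) = -18.9375, f(2) = -23.
On each subinterval the trapezoid contributes (Δx_i/2)·[f(x_{i-1}) + f(x_i)].
Sum = -20.578125.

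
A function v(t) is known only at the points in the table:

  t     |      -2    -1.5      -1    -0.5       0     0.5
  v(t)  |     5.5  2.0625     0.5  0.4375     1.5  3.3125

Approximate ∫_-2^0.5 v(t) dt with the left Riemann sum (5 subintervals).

5

Δt = 0.5.
Sum = 0.5·[5.5 + 2.0625 + 0.5 + 0.4375 + 1.5] = 5.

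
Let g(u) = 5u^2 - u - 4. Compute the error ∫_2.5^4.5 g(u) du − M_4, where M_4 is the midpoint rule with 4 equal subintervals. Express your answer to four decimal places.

Exact integral: ∫_2.5^4.5 g(u) du ≈ 110.833333.
M_4 = 110.625.
Error ≈ 110.833333 − 110.625 ≈ 0.2083.

0.2083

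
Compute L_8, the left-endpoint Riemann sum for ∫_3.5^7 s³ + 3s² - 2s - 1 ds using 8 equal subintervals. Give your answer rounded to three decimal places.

736.465

Δs = (7 − 3.5)/8 = 0.4375.
Left endpoints: 3.5, 3.9375, 4.375, 4.8125, 5.25, 5.6875, 6.125, 6.5625.
f(3.5) = 71.625, f(3.9375) = 404207/4096, f(4.375) = 67283/512, f(4.8125) = 697605/4096, f(5.25) = 215.890625, f(5.6875) = 1100371/4096, f(6.125) = 168489/512, f(6.5625) = 1628969/4096.
Sum = Δs · [f(3.5) + f(3.9375) + f(4.375) + ...].
Sum ≈ 736.465.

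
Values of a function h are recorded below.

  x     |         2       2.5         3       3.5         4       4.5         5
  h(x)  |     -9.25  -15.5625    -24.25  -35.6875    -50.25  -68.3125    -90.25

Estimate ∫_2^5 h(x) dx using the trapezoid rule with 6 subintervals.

-121.90625

Δx = 0.5.
T_6 = (0.5/2)·[(-9.25) + 2·(-15.5625) + 2·(-24.25) + 2·(-35.6875) + 2·(-50.25) + 2·(-68.3125) + (-90.25)] = -121.90625.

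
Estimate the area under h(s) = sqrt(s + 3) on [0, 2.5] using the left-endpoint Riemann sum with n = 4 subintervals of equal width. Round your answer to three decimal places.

Δs = (2.5 − 0)/4 = 0.625.
Left endpoints: 0, 0.625, 1.25, 1.875.
h(0) ≈ 1.732, h(0.625) ≈ 1.904, h(1.25) ≈ 2.062, h(1.875) ≈ 2.208.
Sum = Δs · [h(0) + h(0.625) + h(1.25) + h(1.875)].
Sum ≈ 4.941.

4.941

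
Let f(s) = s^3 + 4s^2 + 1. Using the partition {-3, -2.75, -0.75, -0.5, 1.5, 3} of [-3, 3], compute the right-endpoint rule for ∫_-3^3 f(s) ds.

Subinterval widths: 0.25, 2, 0.25, 2, 1.5.
Right endpoints: -2.75, -0.75, -0.5, 1.5, 3.
f(-2.75) = 10.453125, f(-0.75) = 2.828125, f(-0.5) = 1.875, f(1.5) = 13.375, f(3) = 64.
Sum = Σ Δs_i · f(s_i).
Sum = 131.48828125.

131.48828125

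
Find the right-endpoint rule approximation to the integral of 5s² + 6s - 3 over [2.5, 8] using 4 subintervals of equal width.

Δs = (8 − 2.5)/4 = 1.375.
Right endpoints: 3.875, 5.25, 6.625, 8.
f(3.875) = 95.328125, f(5.25) = 166.3125, f(6.625) = 256.203125, f(8) = 365.
Sum = Δs · [f(3.875) + f(5.25) + f(6.625) + f(8)].
Sum = 1213.91015625.

1213.91015625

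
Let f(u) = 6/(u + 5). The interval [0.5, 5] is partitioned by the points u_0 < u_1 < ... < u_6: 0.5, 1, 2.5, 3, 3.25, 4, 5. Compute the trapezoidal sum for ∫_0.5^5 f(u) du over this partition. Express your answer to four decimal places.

Subinterval widths: 0.5, 1.5, 0.5, 0.25, 0.75, 1.
f(0.5) = 12/11, f(1) = 1, f(2.5) = 0.8, f(3) = 0.75, f(3.25) = 8/11, f(4) = 2/3, f(5) = 0.6.
On each subinterval the trapezoid contributes (Δu_i/2)·[f(u_{i-1}) + f(u_i)].
Sum ≈ 3.6009.

3.6009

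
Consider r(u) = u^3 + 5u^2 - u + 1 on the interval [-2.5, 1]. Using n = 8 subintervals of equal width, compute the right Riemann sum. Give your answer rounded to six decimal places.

21.753662

Δu = (1 − (-2.5))/8 = 0.4375.
Right endpoints: -2.0625, -1.625, -1.1875, -0.75, -0.3125, 0.125, 0.5625, 1.
r(-2.0625) = 63727/4096, r(-1.625) = 5907/512, r(-1.1875) = 30981/4096, r(-0.75) = 4.140625, r(-0.3125) = 7251/4096, r(0.125) = 489/512, r(0.5625) = 9001/4096, r(1) = 6.
Sum = Δu · [r(-2.0625) + r(-1.625) + r(-1.1875) + ...].
Sum ≈ 21.753662.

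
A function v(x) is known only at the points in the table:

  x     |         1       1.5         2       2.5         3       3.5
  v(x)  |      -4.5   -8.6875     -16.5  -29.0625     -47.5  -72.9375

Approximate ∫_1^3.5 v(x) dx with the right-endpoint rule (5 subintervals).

Δx = 0.5.
Sum = 0.5·[(-8.6875) + (-16.5) + (-29.0625) + (-47.5) + (-72.9375)] = -87.34375.

-87.34375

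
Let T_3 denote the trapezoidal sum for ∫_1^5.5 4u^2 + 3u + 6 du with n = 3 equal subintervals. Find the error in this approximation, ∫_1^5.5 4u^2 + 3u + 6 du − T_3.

-6.75

Exact integral: ∫_1^5.5 f(u) du = 291.375.
T_3 = 298.125.
Error = 291.375 − 298.125 = -6.75.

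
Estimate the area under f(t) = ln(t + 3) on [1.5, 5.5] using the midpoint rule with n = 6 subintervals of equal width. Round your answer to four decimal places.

7.4241

Δt = (5.5 − 1.5)/6 = 2/3.
Midpoints: 11/6, 2.5, 19/6, 23/6, 4.5, 31/6.
f(11/6) ≈ 1.5755, f(2.5) ≈ 1.7047, f(19/6) ≈ 1.8192, f(23/6) ≈ 1.9218, f(4.5) ≈ 2.0149, f(31/6) ≈ 2.1001.
Sum = Δt · [f(11/6) + f(2.5) + f(19/6) + ...].
Sum ≈ 7.4241.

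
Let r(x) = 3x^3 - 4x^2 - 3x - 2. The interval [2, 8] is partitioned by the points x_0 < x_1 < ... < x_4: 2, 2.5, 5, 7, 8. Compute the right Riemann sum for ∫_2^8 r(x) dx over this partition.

3525.1875

Subinterval widths: 0.5, 2.5, 2, 1.
Right endpoints: 2.5, 5, 7, 8.
r(2.5) = 12.375, r(5) = 258, r(7) = 810, r(8) = 1254.
Sum = Σ Δx_i · r(x_i).
Sum = 3525.1875.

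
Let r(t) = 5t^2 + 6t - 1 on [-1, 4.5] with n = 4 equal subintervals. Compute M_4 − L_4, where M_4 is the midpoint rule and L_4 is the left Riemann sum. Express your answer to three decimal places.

M_4 ≈ 201.45898.
L_4 = 125.59765625.
M_4 − L_4 ≈ 75.861.

75.861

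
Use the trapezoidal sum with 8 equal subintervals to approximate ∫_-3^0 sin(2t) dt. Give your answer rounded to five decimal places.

-0.01897

Δt = (0 − (-3))/8 = 0.375.
f(-3) ≈ 0.27942, f(-2.625) ≈ 0.85893, f(-2.25) ≈ 0.97753, f(-1.875) ≈ 0.57156, f(-1.5) ≈ -0.14112, f(-1.125) ≈ -0.77807, f(-0.75) ≈ -0.99749, f(-0.375) ≈ -0.68164, f(0) ≈ 0.00000.
T_8 = (Δt/2)·[f(t_0) + 2f(t_1) + ... + 2f(t_{7}) + f(t_8)].
Sum ≈ -0.01897.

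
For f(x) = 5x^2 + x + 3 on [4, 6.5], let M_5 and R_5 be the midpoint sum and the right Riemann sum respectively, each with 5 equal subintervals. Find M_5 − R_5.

-34.21875

M_5 = 371.40625.
R_5 = 405.625.
M_5 − R_5 = -34.21875.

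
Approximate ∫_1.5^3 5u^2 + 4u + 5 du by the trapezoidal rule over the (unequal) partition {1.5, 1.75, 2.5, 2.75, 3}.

60.765625

Subinterval widths: 0.25, 0.75, 0.25, 0.25.
f(1.5) = 22.25, f(1.75) = 27.3125, f(2.5) = 46.25, f(2.75) = 53.8125, f(3) = 62.
On each subinterval the trapezoid contributes (Δu_i/2)·[f(u_{i-1}) + f(u_i)].
Sum = 60.765625.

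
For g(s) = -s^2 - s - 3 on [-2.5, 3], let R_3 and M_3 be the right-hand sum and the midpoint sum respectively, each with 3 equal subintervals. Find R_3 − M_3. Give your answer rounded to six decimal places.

-12.184028

R_3 ≈ -42.72685185.
M_3 ≈ -30.54282407.
R_3 − M_3 ≈ -12.184028.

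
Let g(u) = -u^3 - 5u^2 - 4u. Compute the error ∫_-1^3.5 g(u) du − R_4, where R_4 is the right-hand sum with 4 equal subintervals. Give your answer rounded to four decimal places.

74.7510

Exact integral: ∫_-1^3.5 g(u) du = -132.890625.
R_4 ≈ -207.641602.
Error ≈ -132.890625 − (-207.641602) ≈ 74.7510.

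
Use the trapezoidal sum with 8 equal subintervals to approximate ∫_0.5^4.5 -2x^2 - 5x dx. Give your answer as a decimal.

-111

Δx = (4.5 − 0.5)/8 = 0.5.
f(0.5) = -3, f(1) = -7, f(1.5) = -12, f(2) = -18, f(2.5) = -25, f(3) = -33, f(3.5) = -42, f(4) = -52, f(4.5) = -63.
T_8 = (Δx/2)·[f(x_0) + 2f(x_1) + ... + 2f(x_{7}) + f(x_8)].
Sum = -111.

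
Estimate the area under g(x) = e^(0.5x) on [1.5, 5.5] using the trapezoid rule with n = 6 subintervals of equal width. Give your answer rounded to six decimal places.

27.301276

Δx = (5.5 − 1.5)/6 = 2/3.
g(1.5) ≈ 2.117000, g(13/6) ≈ 2.954512, g(17/6) ≈ 4.123353, g(3.5) ≈ 5.754603, g(25/6) ≈ 8.031195, g(29/6) ≈ 11.208436, g(5.5) ≈ 15.642632.
T_6 = (Δx/2)·[g(x_0) + 2g(x_1) + ... + 2g(x_{5}) + g(x_6)].
Sum ≈ 27.301276.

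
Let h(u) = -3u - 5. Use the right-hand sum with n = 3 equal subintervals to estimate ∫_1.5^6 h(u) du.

Δu = (6 − 1.5)/3 = 1.5.
Right endpoints: 3, 4.5, 6.
h(3) = -14, h(4.5) = -18.5, h(6) = -23.
Sum = Δu · [h(3) + h(4.5) + h(6)].
Sum = -83.25.

-83.25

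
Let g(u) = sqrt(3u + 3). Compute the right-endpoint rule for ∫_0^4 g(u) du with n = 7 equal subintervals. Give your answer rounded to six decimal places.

12.354001

Δu = (4 − 0)/7 = 4/7.
Right endpoints: 4/7, 8/7, 12/7, 16/7, 20/7, 24/7, 4.
g(4/7) ≈ 2.171241, g(8/7) ≈ 2.535463, g(12/7) ≈ 2.853569, g(16/7) ≈ 3.139609, g(20/7) ≈ 3.401680, g(24/7) ≈ 3.644957, g(4) ≈ 3.872983.
Sum = Δu · [g(4/7) + g(8/7) + g(12/7) + ...].
Sum ≈ 12.354001.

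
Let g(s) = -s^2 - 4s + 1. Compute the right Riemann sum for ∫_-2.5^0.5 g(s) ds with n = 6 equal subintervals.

8.125

Δs = (0.5 − (-2.5))/6 = 0.5.
Right endpoints: -2, -1.5, -1, -0.5, 0, 0.5.
g(-2) = 5, g(-1.5) = 4.75, g(-1) = 4, g(-0.5) = 2.75, g(0) = 1, g(0.5) = -1.25.
Sum = Δs · [g(-2) + g(-1.5) + g(-1) + ...].
Sum = 8.125.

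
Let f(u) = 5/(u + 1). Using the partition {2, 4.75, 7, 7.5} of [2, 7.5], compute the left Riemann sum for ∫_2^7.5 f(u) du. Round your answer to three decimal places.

Subinterval widths: 2.75, 2.25, 0.5.
Left endpoints: 2, 4.75, 7.
f(2) = 5/3, f(4.75) = 20/23, f(7) = 0.625.
Sum = Σ Δu_i · f(u_i).
Sum ≈ 6.852.

6.852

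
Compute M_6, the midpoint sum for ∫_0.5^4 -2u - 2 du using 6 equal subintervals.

Δu = (4 − 0.5)/6 = 7/12.
Midpoints: 19/24, 1.375, 47/24, 61/24, 3.125, 89/24.
f(19/24) = -43/12, f(1.375) = -4.75, f(47/24) = -71/12, f(61/24) = -85/12, f(3.125) = -8.25, f(89/24) = -113/12.
Sum = Δu · [f(19/24) + f(1.375) + f(47/24) + ...].
Sum = -22.75.

-22.75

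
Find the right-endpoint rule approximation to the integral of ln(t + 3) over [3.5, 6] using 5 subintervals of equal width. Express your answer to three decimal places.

5.189

Δt = (6 − 3.5)/5 = 0.5.
Right endpoints: 4, 4.5, 5, 5.5, 6.
f(4) ≈ 1.946, f(4.5) ≈ 2.015, f(5) ≈ 2.079, f(5.5) ≈ 2.140, f(6) ≈ 2.197.
Sum = Δt · [f(4) + f(4.5) + f(5) + f(5.5) + f(6)].
Sum ≈ 5.189.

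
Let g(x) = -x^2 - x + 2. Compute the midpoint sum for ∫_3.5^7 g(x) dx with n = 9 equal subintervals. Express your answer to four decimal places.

Δx = (7 − 3.5)/9 = 7/18.
Midpoints: 133/36, 49/12, 161/36, 175/36, 5.25, 203/36, 217/36, 77/12, 245/36.
g(133/36) = -19885/1296, g(49/12) = -2701/144, g(161/36) = -29125/1296, g(175/36) = -34333/1296, g(5.25) = -30.8125, g(203/36) = -45925/1296, g(217/36) = -52309/1296, g(77/12) = -6565/144, g(245/36) = -66253/1296.
Sum = Δx · [g(133/36) + g(49/12) + g(161/36) + ...].
Sum ≈ -111.3726.

-111.3726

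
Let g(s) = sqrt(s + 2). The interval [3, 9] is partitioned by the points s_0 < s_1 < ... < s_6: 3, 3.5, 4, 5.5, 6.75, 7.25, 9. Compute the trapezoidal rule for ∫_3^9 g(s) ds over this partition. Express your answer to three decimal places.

16.859

Subinterval widths: 0.5, 0.5, 1.5, 1.25, 0.5, 1.75.
g(3) ≈ 2.236, g(3.5) ≈ 2.345, g(4) ≈ 2.449, g(5.5) ≈ 2.739, g(6.75) ≈ 2.958, g(7.25) ≈ 3.041, g(9) ≈ 3.317.
On each subinterval the trapezoid contributes (Δs_i/2)·[g(s_{i-1}) + g(s_i)].
Sum ≈ 16.859.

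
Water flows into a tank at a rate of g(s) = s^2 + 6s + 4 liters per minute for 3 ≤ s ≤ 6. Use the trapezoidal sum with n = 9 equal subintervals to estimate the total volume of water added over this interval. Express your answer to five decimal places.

Δs = (6 − 3)/9 = 1/3.
g(3) = 31, g(10/3) = 316/9, g(11/3) = 355/9, g(4) = 44, g(13/3) = 439/9, g(14/3) = 484/9, g(5) = 59, g(16/3) = 580/9, g(17/3) = 631/9, g(6) = 76.
T_9 = (Δs/2)·[g(s_0) + 2g(s_1) + ... + 2g(s_{8}) + g(s_9)].
Sum ≈ 156.05556.

156.05556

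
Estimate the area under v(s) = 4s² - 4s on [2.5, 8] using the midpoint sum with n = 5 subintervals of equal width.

544.115

Δs = (8 − 2.5)/5 = 1.1.
Midpoints: 3.05, 4.15, 5.25, 6.35, 7.45.
v(3.05) = 25.01, v(4.15) = 52.29, v(5.25) = 89.25, v(6.35) = 135.89, v(7.45) = 192.21.
Sum = Δs · [v(3.05) + v(4.15) + v(5.25) + v(6.35) + v(7.45)].
Sum = 544.115.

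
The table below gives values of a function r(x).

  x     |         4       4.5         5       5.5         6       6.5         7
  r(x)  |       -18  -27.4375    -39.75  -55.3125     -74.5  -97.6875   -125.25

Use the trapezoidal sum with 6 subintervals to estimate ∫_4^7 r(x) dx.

-183.15625

Δx = 0.5.
T_6 = (0.5/2)·[(-18) + 2·(-27.4375) + 2·(-39.75) + 2·(-55.3125) + 2·(-74.5) + 2·(-97.6875) + (-125.25)] = -183.15625.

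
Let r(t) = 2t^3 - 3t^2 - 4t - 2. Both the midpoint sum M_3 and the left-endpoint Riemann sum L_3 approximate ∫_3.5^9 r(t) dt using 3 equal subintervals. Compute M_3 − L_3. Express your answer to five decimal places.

M_3 ≈ 2317.6961806.
L_3 ≈ 1428.4722222.
M_3 − L_3 ≈ 889.22396.

889.22396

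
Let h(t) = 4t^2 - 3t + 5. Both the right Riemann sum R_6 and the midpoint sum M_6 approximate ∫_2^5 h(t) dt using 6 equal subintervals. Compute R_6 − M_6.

R_6 = 158.75.
M_6 = 139.25.
R_6 − M_6 = 19.5.

19.5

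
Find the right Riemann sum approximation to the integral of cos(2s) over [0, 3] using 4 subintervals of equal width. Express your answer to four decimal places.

-0.1274

Δs = (3 − 0)/4 = 0.75.
Right endpoints: 0.75, 1.5, 2.25, 3.
f(0.75) ≈ 0.0707, f(1.5) ≈ -0.9900, f(2.25) ≈ -0.2108, f(3) ≈ 0.9602.
Sum = Δs · [f(0.75) + f(1.5) + f(2.25) + f(3)].
Sum ≈ -0.1274.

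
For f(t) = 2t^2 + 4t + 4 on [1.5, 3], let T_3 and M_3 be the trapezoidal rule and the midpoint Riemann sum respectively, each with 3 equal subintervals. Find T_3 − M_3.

0.1875

T_3 = 35.375.
M_3 = 35.1875.
T_3 − M_3 = 0.1875.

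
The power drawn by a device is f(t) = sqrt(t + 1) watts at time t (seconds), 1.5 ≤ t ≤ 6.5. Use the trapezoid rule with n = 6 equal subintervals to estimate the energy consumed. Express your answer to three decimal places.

11.050

Δt = (6.5 − 1.5)/6 = 5/6.
f(1.5) ≈ 1.581, f(7/3) ≈ 1.826, f(19/6) ≈ 2.041, f(4) ≈ 2.236, f(29/6) ≈ 2.415, f(17/3) ≈ 2.582, f(6.5) ≈ 2.739.
T_6 = (Δt/2)·[f(t_0) + 2f(t_1) + ... + 2f(t_{5}) + f(t_6)].
Sum ≈ 11.050.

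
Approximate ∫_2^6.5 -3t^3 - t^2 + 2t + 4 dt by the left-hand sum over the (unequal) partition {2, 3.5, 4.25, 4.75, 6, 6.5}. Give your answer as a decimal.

Subinterval widths: 1.5, 0.75, 0.5, 1.25, 0.5.
Left endpoints: 2, 3.5, 4.25, 4.75, 6.
f(2) = -20, f(3.5) = -129.875, f(4.25) = -235.859375, f(4.75) = -330.578125, f(6) = -668.
Sum = Σ Δt_i · f(t_i).
Sum = -992.55859375.

-992.55859375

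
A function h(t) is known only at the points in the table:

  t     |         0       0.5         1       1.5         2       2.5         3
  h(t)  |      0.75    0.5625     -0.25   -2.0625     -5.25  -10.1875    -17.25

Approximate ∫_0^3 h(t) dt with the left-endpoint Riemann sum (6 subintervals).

Δt = 0.5.
Sum = 0.5·[0.75 + 0.5625 + (-0.25) + (-2.0625) + (-5.25) + (-10.1875)] = -8.21875.

-8.21875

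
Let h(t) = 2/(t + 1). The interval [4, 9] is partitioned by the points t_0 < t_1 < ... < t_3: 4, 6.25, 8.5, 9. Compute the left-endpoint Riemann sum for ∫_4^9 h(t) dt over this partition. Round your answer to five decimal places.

1.62595

Subinterval widths: 2.25, 2.25, 0.5.
Left endpoints: 4, 6.25, 8.5.
h(4) = 0.4, h(6.25) = 8/29, h(8.5) = 4/19.
Sum = Σ Δt_i · h(t_i).
Sum ≈ 1.62595.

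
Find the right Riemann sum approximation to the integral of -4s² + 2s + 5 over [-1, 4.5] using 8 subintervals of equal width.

-100.50390625

Δs = (4.5 − (-1))/8 = 0.6875.
Right endpoints: -0.3125, 0.375, 1.0625, 1.75, 2.4375, 3.125, 3.8125, 4.5.
f(-0.3125) = 3.984375, f(0.375) = 5.1875, f(1.0625) = 2.609375, f(1.75) = -3.75, f(2.4375) = -13.890625, f(3.125) = -27.8125, f(3.8125) = -45.515625, f(4.5) = -67.
Sum = Δs · [f(-0.3125) + f(0.375) + f(1.0625) + ...].
Sum = -100.50390625.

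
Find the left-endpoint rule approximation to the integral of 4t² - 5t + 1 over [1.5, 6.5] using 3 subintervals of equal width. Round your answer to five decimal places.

Δt = (6.5 − 1.5)/3 = 5/3.
Left endpoints: 1.5, 19/6, 29/6.
f(1.5) = 2.5, f(19/6) = 455/18, f(29/6) = 1265/18.
Sum = Δt · [f(1.5) + f(19/6) + f(29/6)].
Sum ≈ 163.42593.

163.42593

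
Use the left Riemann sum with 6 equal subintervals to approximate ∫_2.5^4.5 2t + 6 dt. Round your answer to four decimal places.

25.3333

Δt = (4.5 − 2.5)/6 = 1/3.
Left endpoints: 2.5, 17/6, 19/6, 3.5, 23/6, 25/6.
f(2.5) = 11, f(17/6) = 35/3, f(19/6) = 37/3, f(3.5) = 13, f(23/6) = 41/3, f(25/6) = 43/3.
Sum = Δt · [f(2.5) + f(17/6) + f(19/6) + ...].
Sum ≈ 25.3333.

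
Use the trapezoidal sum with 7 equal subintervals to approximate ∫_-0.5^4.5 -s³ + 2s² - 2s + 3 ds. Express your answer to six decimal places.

-48.367347

Δs = (4.5 − (-0.5))/7 = 5/7.
f(-0.5) = 4.625, f(3/14) = 7281/2744, f(13/14) = 5671/2744, f(23/14) = 1861/2744, f(33/14) = -10149/2744, f(43/14) = -36359/2744, f(53/14) = -82769/2744, f(4.5) = -56.625.
T_7 = (Δs/2)·[f(s_0) + 2f(s_1) + ... + 2f(s_{6}) + f(s_7)].
Sum ≈ -48.367347.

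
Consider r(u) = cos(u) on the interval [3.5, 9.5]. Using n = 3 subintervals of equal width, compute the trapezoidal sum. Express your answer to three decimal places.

Δu = (9.5 − 3.5)/3 = 2.
r(3.5) ≈ -0.936, r(5.5) ≈ 0.709, r(7.5) ≈ 0.347, r(9.5) ≈ -0.997.
T_3 = (Δu/2)·[r(u_0) + 2r(u_1) + 2r(u_2) + r(u_3)].
Sum ≈ 0.177.

0.177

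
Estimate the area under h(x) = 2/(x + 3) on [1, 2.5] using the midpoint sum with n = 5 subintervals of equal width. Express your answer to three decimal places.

0.637

Δx = (2.5 − 1)/5 = 0.3.
Midpoints: 1.15, 1.45, 1.75, 2.05, 2.35.
h(1.15) = 40/83, h(1.45) = 40/89, h(1.75) = 8/19, h(2.05) = 40/101, h(2.35) = 40/107.
Sum = Δx · [h(1.15) + h(1.45) + h(1.75) + h(2.05) + h(2.35)].
Sum ≈ 0.637.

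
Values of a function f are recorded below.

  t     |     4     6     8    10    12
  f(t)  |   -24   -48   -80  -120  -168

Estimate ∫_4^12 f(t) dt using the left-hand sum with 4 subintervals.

Δt = 2.
Sum = 2·[(-24) + (-48) + (-80) + (-120)] = -544.

-544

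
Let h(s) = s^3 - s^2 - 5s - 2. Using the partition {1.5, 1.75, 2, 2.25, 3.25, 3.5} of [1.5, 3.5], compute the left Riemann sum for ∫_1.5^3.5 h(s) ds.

-11.75

Subinterval widths: 0.25, 0.25, 0.25, 1, 0.25.
Left endpoints: 1.5, 1.75, 2, 2.25, 3.25.
h(1.5) = -8.375, h(1.75) = -8.453125, h(2) = -8, h(2.25) = -6.921875, h(3.25) = 5.515625.
Sum = Σ Δs_i · h(s_i).
Sum = -11.75.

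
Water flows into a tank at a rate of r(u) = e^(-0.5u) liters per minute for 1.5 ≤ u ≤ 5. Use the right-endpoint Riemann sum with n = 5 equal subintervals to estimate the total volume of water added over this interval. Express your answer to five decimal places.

Δu = (5 − 1.5)/5 = 0.7.
Right endpoints: 2.2, 2.9, 3.6, 4.3, 5.
r(2.2) ≈ 0.33287, r(2.9) ≈ 0.23457, r(3.6) ≈ 0.16530, r(4.3) ≈ 0.11648, r(5) ≈ 0.08208.
Sum = Δu · [r(2.2) + r(2.9) + r(3.6) + r(4.3) + r(5)].
Sum ≈ 0.65192.

0.65192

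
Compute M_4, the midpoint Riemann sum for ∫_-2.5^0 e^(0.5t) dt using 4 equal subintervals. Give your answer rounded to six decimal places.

1.421200

Δt = (0 − (-2.5))/4 = 0.625.
Midpoints: -2.1875, -1.5625, -0.9375, -0.3125.
f(-2.1875) ≈ 0.334958, f(-1.5625) ≈ 0.457833, f(-0.9375) ≈ 0.625784, f(-0.3125) ≈ 0.855345.
Sum = Δt · [f(-2.1875) + f(-1.5625) + f(-0.9375) + f(-0.3125)].
Sum ≈ 1.421200.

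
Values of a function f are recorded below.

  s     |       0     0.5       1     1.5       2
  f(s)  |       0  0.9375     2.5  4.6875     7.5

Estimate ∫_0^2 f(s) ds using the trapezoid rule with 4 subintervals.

Δs = 0.5.
T_4 = (0.5/2)·[0 + 2·0.9375 + 2·2.5 + 2·4.6875 + 7.5] = 5.9375.

5.9375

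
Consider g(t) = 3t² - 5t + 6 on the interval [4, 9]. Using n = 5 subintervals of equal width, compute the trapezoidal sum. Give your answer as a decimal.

535

Δt = (9 − 4)/5 = 1.
g(4) = 34, g(5) = 56, g(6) = 84, g(7) = 118, g(8) = 158, g(9) = 204.
T_5 = (Δt/2)·[g(t_0) + 2g(t_1) + ... + 2g(t_{4}) + g(t_5)].
Sum = 535.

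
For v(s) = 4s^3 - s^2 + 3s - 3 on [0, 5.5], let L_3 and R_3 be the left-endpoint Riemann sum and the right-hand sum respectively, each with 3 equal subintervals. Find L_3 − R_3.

-1194.875

L_3 ≈ 389.6342593.
R_3 ≈ 1584.5092593.
L_3 − R_3 = -1194.875.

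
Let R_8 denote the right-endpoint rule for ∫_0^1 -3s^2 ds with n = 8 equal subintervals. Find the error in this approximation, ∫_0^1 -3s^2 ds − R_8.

0.1953125

Exact integral: ∫_0^1 f(s) ds = -1.
R_8 = -1.1953125.
Error = -1 − (-1.1953125) = 0.1953125.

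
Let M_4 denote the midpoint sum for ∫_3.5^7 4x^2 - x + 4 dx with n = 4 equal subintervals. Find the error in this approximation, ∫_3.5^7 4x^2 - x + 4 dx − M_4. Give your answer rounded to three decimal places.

Exact integral: ∫_3.5^7 f(x) dx ≈ 395.79167.
M_4 = 394.8984375.
Error ≈ 395.79167 − 394.8984375 ≈ 0.893.

0.893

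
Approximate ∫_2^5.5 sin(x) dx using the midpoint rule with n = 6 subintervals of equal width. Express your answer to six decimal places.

Δx = (5.5 − 2)/6 = 7/12.
Midpoints: 55/24, 2.875, 83/24, 97/24, 4.625, 125/24.
f(55/24) ≈ 0.751232, f(2.875) ≈ 0.263446, f(83/24) ≈ -0.311471, f(97/24) ≈ -0.783373, f(4.625) ≈ -0.996184, f(125/24) ≈ -0.879520.
Sum = Δx · [f(55/24) + f(2.875) + f(83/24) + ...].
Sum ≈ -1.140924.

-1.140924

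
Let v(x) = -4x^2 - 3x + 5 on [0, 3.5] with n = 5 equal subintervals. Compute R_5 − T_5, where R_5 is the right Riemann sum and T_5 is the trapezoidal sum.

-20.825

R_5 = -80.01.
T_5 = -59.185.
R_5 − T_5 = -20.825.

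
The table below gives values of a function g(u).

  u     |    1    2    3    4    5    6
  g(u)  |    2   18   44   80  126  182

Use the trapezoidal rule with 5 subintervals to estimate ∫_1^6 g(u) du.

Δu = 1.
T_5 = (1/2)·[2 + 2·18 + 2·44 + 2·80 + 2·126 + 182] = 360.

360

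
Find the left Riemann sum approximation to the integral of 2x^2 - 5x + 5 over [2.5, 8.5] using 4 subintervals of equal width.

Δx = (8.5 − 2.5)/4 = 1.5.
Left endpoints: 2.5, 4, 5.5, 7.
f(2.5) = 5, f(4) = 17, f(5.5) = 38, f(7) = 68.
Sum = Δx · [f(2.5) + f(4) + f(5.5) + f(7)].
Sum = 192.

192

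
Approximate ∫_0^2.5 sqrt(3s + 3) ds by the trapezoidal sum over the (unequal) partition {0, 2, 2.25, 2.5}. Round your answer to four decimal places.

6.2927

Subinterval widths: 2, 0.25, 0.25.
f(0) ≈ 1.7321, f(2) ≈ 3.0000, f(2.25) ≈ 3.1225, f(2.5) ≈ 3.2404.
On each subinterval the trapezoid contributes (Δs_i/2)·[f(s_{i-1}) + f(s_i)].
Sum ≈ 6.2927.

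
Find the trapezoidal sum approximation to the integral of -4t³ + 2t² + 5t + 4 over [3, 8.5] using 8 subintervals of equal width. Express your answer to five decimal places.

-4596.54980

Δt = (8.5 − 3)/8 = 0.6875.
f(3) = -71, f(3.6875) = -154555/1024, f(4.375) = -270.8046875, f(5.0625) = -448937/1024, f(5.75) = -661.5625, f(6.4375) = -970799/1024, f(7.125) = -1305.6640625, f(7.8125) = -1784029/1024, f(8.5) = -2265.5.
T_8 = (Δt/2)·[f(t_0) + 2f(t_1) + ... + 2f(t_{7}) + f(t_8)].
Sum ≈ -4596.54980.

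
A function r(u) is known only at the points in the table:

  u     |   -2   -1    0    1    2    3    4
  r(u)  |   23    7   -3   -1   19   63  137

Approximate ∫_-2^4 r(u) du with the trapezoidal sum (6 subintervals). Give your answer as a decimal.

165

Δu = 1.
T_6 = (1/2)·[23 + 2·7 + 2·(-3) + 2·(-1) + 2·19 + 2·63 + 137] = 165.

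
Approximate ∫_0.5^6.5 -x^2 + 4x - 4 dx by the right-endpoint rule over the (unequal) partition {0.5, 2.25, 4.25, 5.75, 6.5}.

-46.515625

Subinterval widths: 1.75, 2, 1.5, 0.75.
Right endpoints: 2.25, 4.25, 5.75, 6.5.
f(2.25) = -0.0625, f(4.25) = -5.0625, f(5.75) = -14.0625, f(6.5) = -20.25.
Sum = Σ Δx_i · f(x_i).
Sum = -46.515625.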